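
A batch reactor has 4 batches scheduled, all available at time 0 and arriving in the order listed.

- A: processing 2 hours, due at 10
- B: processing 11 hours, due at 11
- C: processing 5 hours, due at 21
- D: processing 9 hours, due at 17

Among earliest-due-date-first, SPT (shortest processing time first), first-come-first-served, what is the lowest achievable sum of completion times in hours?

52

EDD (increasing due date): A B D C.
A: 0→2
B: 2→13
D: 13→22
C: 22→27
Sum = 2+13+22+27 = 64.
SPT (increasing processing time): A C D B.
A: 0→2
C: 2→7
D: 7→16
B: 16→27
Sum = 2+7+16+27 = 52.
FIFO (arrival order): A B C D.
A: 0→2
B: 2→13
C: 13→18
D: 18→27
Sum = 2+13+18+27 = 60.
EDD 64, SPT 52, FIFO 60 → minimum 52.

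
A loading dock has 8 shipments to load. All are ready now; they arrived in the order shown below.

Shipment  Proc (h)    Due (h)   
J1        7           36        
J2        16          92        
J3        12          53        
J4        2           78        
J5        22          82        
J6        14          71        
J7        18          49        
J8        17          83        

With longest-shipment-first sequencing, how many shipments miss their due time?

4

LPT (decreasing processing time): J5 J7 J8 J2 J6 J3 J1 J4.
J5: 0→22, due 82, tardiness 0
J7: 22→40, due 49, tardiness 0
J8: 40→57, due 83, tardiness 0
J2: 57→73, due 92, tardiness 0
J6: 73→87, due 71, tardiness 16
J3: 87→99, due 53, tardiness 46
J1: 99→106, due 36, tardiness 70
J4: 106→108, due 78, tardiness 30
Late shipments: 4.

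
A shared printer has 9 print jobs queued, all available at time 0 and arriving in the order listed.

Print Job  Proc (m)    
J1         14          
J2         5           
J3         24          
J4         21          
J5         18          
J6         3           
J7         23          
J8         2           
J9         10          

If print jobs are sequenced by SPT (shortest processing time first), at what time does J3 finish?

120

SPT (increasing processing time): J8 J6 J2 J9 J1 J5 J4 J7 J3.
J8: 0→2
J6: 2→5
J2: 5→10
J9: 10→20
J1: 20→34
J5: 34→52
J4: 52→73
J7: 73→96
J3: 96→120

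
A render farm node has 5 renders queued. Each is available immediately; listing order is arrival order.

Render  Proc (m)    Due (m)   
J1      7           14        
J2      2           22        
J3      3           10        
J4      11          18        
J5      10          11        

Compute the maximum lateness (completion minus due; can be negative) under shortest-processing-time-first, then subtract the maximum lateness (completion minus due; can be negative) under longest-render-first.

-6

SPT (increasing processing time): J2 J3 J1 J5 J4.
J2: 0→2, due 22, lateness -20
J3: 2→5, due 10, lateness -5
J1: 5→12, due 14, lateness -2
J5: 12→22, due 11, lateness 11
J4: 22→33, due 18, lateness 15
Maximum = 15.
LPT (decreasing processing time): J4 J5 J1 J3 J2.
J4: 0→11, due 18, lateness -7
J5: 11→21, due 11, lateness 10
J1: 21→28, due 14, lateness 14
J3: 28→31, due 10, lateness 21
J2: 31→33, due 22, lateness 11
Maximum = 21.
Difference = 15 − 21 = -6.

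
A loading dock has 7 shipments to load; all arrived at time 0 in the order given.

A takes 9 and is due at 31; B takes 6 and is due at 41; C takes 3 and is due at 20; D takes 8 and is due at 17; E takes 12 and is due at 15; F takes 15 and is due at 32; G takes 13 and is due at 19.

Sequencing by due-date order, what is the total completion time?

272

EDD (increasing due date): E D G C A F B.
E: 0→12
D: 12→20
G: 20→33
C: 33→36
A: 36→45
F: 45→60
B: 60→66
Sum = 12+20+33+36+45+60+66 = 272.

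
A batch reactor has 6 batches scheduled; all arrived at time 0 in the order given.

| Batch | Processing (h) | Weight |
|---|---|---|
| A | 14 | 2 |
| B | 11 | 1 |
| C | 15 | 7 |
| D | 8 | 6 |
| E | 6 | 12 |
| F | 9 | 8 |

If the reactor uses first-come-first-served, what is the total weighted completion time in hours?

FIFO (arrival order): A B C D E F.
A: finishes 14, weight 2, w·C = 28
B: finishes 25, weight 1, w·C = 25
C: finishes 40, weight 7, w·C = 280
D: finishes 48, weight 6, w·C = 288
E: finishes 54, weight 12, w·C = 648
F: finishes 63, weight 8, w·C = 504
Sum = 28+25+280+288+648+504 = 1773.

1773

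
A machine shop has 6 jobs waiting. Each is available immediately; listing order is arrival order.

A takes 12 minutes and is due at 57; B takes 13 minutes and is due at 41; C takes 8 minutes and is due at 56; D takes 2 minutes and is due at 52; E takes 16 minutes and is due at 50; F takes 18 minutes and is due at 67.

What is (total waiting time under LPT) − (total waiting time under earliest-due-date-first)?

62

LPT (decreasing processing time): F E B A C D.
F: waits 0, runs 0→18
E: waits 18, runs 18→34
B: waits 34, runs 34→47
A: waits 47, runs 47→59
C: waits 59, runs 59→67
D: waits 67, runs 67→69
Sum = 0+18+34+47+59+67 = 225.
EDD (increasing due date): B E D C A F.
B: waits 0, runs 0→13
E: waits 13, runs 13→29
D: waits 29, runs 29→31
C: waits 31, runs 31→39
A: waits 39, runs 39→51
F: waits 51, runs 51→69
Sum = 0+13+29+31+39+51 = 163.
Difference = 225 − 163 = 62.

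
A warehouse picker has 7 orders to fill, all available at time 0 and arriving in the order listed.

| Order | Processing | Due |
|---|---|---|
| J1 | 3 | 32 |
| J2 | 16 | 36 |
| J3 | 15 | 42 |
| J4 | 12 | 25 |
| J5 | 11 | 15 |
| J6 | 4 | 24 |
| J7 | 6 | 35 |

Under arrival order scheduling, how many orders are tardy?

4

FIFO (arrival order): J1 J2 J3 J4 J5 J6 J7.
J1: 0→3, due 32, tardiness 0
J2: 3→19, due 36, tardiness 0
J3: 19→34, due 42, tardiness 0
J4: 34→46, due 25, tardiness 21
J5: 46→57, due 15, tardiness 42
J6: 57→61, due 24, tardiness 37
J7: 61→67, due 35, tardiness 32
Late orders: 4.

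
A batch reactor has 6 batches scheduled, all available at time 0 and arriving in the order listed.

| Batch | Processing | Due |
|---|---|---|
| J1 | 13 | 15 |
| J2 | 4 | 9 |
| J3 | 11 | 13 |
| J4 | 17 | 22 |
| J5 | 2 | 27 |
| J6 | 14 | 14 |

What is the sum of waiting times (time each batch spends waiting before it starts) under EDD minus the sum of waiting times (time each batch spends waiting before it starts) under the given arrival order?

EDD (increasing due date): J2 J3 J6 J1 J4 J5.
J2: waits 0, runs 0→4
J3: waits 4, runs 4→15
J6: waits 15, runs 15→29
J1: waits 29, runs 29→42
J4: waits 42, runs 42→59
J5: waits 59, runs 59→61
Sum = 0+4+15+29+42+59 = 149.
FIFO (arrival order): J1 J2 J3 J4 J5 J6.
J1: waits 0, runs 0→13
J2: waits 13, runs 13→17
J3: waits 17, runs 17→28
J4: waits 28, runs 28→45
J5: waits 45, runs 45→47
J6: waits 47, runs 47→61
Sum = 0+13+17+28+45+47 = 150.
Difference = 149 − 150 = -1.

-1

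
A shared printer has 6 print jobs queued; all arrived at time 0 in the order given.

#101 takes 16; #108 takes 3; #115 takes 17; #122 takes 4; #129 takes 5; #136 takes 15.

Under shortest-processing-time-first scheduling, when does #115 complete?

SPT (increasing processing time): #108 #122 #129 #136 #101 #115.
#108: 0→3
#122: 3→7
#129: 7→12
#136: 12→27
#101: 27→43
#115: 43→60

60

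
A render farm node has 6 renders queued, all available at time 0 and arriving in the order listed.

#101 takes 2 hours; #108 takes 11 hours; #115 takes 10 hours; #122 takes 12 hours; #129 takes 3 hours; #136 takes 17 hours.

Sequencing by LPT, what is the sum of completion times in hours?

LPT (decreasing processing time): #136 #122 #108 #115 #129 #101.
#136: 0→17
#122: 17→29
#108: 29→40
#115: 40→50
#129: 50→53
#101: 53→55
Sum = 17+29+40+50+53+55 = 244.

244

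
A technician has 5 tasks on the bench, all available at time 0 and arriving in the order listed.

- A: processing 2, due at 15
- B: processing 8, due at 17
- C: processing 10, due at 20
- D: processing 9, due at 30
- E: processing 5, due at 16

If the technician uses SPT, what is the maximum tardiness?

SPT (increasing processing time): A E B D C.
A: 0→2, due 15, tardiness 0
E: 2→7, due 16, tardiness 0
B: 7→15, due 17, tardiness 0
D: 15→24, due 30, tardiness 0
C: 24→34, due 20, tardiness 14
Maximum = 14.

14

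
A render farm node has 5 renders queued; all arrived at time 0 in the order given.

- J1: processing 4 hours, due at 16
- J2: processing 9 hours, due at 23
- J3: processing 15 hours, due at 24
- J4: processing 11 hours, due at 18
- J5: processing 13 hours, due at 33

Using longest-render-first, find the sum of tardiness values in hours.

LPT (decreasing processing time): J3 J5 J4 J2 J1.
J3: 0→15, due 24, tardiness 0
J5: 15→28, due 33, tardiness 0
J4: 28→39, due 18, tardiness 21
J2: 39→48, due 23, tardiness 25
J1: 48→52, due 16, tardiness 36
Sum = 0+0+21+25+36 = 82.

82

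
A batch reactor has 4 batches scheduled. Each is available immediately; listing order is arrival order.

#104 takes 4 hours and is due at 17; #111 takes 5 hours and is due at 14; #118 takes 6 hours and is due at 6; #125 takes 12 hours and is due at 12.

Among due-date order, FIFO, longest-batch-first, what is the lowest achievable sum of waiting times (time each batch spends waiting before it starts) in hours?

EDD (increasing due date): #118 #125 #111 #104.
#118: waits 0, runs 0→6
#125: waits 6, runs 6→18
#111: waits 18, runs 18→23
#104: waits 23, runs 23→27
Sum = 0+6+18+23 = 47.
FIFO (arrival order): #104 #111 #118 #125.
#104: waits 0, runs 0→4
#111: waits 4, runs 4→9
#118: waits 9, runs 9→15
#125: waits 15, runs 15→27
Sum = 0+4+9+15 = 28.
LPT (decreasing processing time): #125 #118 #111 #104.
#125: waits 0, runs 0→12
#118: waits 12, runs 12→18
#111: waits 18, runs 18→23
#104: waits 23, runs 23→27
Sum = 0+12+18+23 = 53.
EDD 47, FIFO 28, LPT 53 → minimum 28.

28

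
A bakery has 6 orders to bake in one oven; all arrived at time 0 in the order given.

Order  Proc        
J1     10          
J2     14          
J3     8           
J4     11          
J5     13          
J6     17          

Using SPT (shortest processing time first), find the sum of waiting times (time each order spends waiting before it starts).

SPT (increasing processing time): J3 J1 J4 J5 J2 J6.
J3: waits 0, runs 0→8
J1: waits 8, runs 8→18
J4: waits 18, runs 18→29
J5: waits 29, runs 29→42
J2: waits 42, runs 42→56
J6: waits 56, runs 56→73
Sum = 0+8+18+29+42+56 = 153.

153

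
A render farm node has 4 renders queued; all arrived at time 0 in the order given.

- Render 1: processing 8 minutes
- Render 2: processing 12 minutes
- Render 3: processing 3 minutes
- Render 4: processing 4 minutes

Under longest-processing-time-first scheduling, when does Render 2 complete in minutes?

12

LPT (decreasing processing time): Render 2 Render 1 Render 4 Render 3.
Render 2: 0→12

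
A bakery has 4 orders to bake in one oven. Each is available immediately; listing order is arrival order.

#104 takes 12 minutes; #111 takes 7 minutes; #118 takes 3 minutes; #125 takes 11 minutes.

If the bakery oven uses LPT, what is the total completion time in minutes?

98

LPT (decreasing processing time): #104 #125 #111 #118.
#104: 0→12
#125: 12→23
#111: 23→30
#118: 30→33
Sum = 12+23+30+33 = 98.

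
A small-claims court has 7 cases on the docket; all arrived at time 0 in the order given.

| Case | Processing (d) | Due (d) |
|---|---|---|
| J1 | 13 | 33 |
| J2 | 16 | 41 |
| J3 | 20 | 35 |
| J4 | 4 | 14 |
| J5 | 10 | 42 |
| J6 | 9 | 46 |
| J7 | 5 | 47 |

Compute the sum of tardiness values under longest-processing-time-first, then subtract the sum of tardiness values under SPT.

78

LPT (decreasing processing time): J3 J2 J1 J5 J6 J7 J4.
J3: 0→20, due 35, tardiness 0
J2: 20→36, due 41, tardiness 0
J1: 36→49, due 33, tardiness 16
J5: 49→59, due 42, tardiness 17
J6: 59→68, due 46, tardiness 22
J7: 68→73, due 47, tardiness 26
J4: 73→77, due 14, tardiness 63
Sum = 0+0+16+17+22+26+63 = 144.
SPT (increasing processing time): J4 J7 J6 J5 J1 J2 J3.
J4: 0→4, due 14, tardiness 0
J7: 4→9, due 47, tardiness 0
J6: 9→18, due 46, tardiness 0
J5: 18→28, due 42, tardiness 0
J1: 28→41, due 33, tardiness 8
J2: 41→57, due 41, tardiness 16
J3: 57→77, due 35, tardiness 42
Sum = 0+0+0+0+8+16+42 = 66.
Difference = 144 − 66 = 78.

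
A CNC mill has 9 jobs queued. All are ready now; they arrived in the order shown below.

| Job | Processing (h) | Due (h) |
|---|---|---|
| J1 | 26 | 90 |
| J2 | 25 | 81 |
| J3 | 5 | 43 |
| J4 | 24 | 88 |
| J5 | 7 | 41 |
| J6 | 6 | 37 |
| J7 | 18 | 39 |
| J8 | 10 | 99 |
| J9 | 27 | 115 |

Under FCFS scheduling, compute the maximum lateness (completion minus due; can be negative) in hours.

FIFO (arrival order): J1 J2 J3 J4 J5 J6 J7 J8 J9.
J1: 0→26, due 90, lateness -64
J2: 26→51, due 81, lateness -30
J3: 51→56, due 43, lateness 13
J4: 56→80, due 88, lateness -8
J5: 80→87, due 41, lateness 46
J6: 87→93, due 37, lateness 56
J7: 93→111, due 39, lateness 72
J8: 111→121, due 99, lateness 22
J9: 121→148, due 115, lateness 33
Maximum = 72.

72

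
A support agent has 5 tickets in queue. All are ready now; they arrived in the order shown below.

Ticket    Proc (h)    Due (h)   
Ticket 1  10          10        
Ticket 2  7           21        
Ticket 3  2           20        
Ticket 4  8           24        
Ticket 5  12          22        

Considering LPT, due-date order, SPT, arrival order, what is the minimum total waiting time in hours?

LPT (decreasing processing time): Ticket 5 Ticket 1 Ticket 4 Ticket 2 Ticket 3.
Ticket 5: waits 0, runs 0→12
Ticket 1: waits 12, runs 12→22
Ticket 4: waits 22, runs 22→30
Ticket 2: waits 30, runs 30→37
Ticket 3: waits 37, runs 37→39
Sum = 0+12+22+30+37 = 101.
EDD (increasing due date): Ticket 1 Ticket 3 Ticket 2 Ticket 5 Ticket 4.
Ticket 1: waits 0, runs 0→10
Ticket 3: waits 10, runs 10→12
Ticket 2: waits 12, runs 12→19
Ticket 5: waits 19, runs 19→31
Ticket 4: waits 31, runs 31→39
Sum = 0+10+12+19+31 = 72.
SPT (increasing processing time): Ticket 3 Ticket 2 Ticket 4 Ticket 1 Ticket 5.
Ticket 3: waits 0, runs 0→2
Ticket 2: waits 2, runs 2→9
Ticket 4: waits 9, runs 9→17
Ticket 1: waits 17, runs 17→27
Ticket 5: waits 27, runs 27→39
Sum = 0+2+9+17+27 = 55.
FIFO (arrival order): Ticket 1 Ticket 2 Ticket 3 Ticket 4 Ticket 5.
Ticket 1: waits 0, runs 0→10
Ticket 2: waits 10, runs 10→17
Ticket 3: waits 17, runs 17→19
Ticket 4: waits 19, runs 19→27
Ticket 5: waits 27, runs 27→39
Sum = 0+10+17+19+27 = 73.
LPT 101, EDD 72, SPT 55, FIFO 73 → minimum 55.

55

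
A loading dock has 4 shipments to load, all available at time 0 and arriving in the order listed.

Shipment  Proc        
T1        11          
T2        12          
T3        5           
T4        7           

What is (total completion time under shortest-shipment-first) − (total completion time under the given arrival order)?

-22

SPT (increasing processing time): T3 T4 T1 T2.
T3: 0→5
T4: 5→12
T1: 12→23
T2: 23→35
Sum = 5+12+23+35 = 75.
FIFO (arrival order): T1 T2 T3 T4.
T1: 0→11
T2: 11→23
T3: 23→28
T4: 28→35
Sum = 11+23+28+35 = 97.
Difference = 75 − 97 = -22.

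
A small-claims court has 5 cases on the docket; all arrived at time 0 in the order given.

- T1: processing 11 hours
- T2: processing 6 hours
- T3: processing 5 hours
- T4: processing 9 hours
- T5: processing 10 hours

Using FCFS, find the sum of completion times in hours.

FIFO (arrival order): T1 T2 T3 T4 T5.
T1: 0→11
T2: 11→17
T3: 17→22
T4: 22→31
T5: 31→41
Sum = 11+17+22+31+41 = 122.

122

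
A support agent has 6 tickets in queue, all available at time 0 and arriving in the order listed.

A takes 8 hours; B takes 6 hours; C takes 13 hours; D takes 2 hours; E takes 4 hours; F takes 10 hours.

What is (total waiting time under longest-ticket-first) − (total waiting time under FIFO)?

34

LPT (decreasing processing time): C F A B E D.
C: waits 0, runs 0→13
F: waits 13, runs 13→23
A: waits 23, runs 23→31
B: waits 31, runs 31→37
E: waits 37, runs 37→41
D: waits 41, runs 41→43
Sum = 0+13+23+31+37+41 = 145.
FIFO (arrival order): A B C D E F.
A: waits 0, runs 0→8
B: waits 8, runs 8→14
C: waits 14, runs 14→27
D: waits 27, runs 27→29
E: waits 29, runs 29→33
F: waits 33, runs 33→43
Sum = 0+8+14+27+29+33 = 111.
Difference = 145 − 111 = 34.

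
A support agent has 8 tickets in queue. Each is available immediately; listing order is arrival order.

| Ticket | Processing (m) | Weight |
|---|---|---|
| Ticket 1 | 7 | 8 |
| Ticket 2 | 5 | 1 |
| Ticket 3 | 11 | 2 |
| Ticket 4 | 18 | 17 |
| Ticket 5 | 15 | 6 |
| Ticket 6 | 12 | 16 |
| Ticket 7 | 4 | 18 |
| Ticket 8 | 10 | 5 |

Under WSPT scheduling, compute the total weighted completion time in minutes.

2095

WSPT (decreasing weight/processing-time ratio): Ticket 7 Ticket 6 Ticket 1 Ticket 4 Ticket 8 Ticket 5 Ticket 2 Ticket 3.
Ticket 7: finishes 4, weight 18, w·C = 72
Ticket 6: finishes 16, weight 16, w·C = 256
Ticket 1: finishes 23, weight 8, w·C = 184
Ticket 4: finishes 41, weight 17, w·C = 697
Ticket 8: finishes 51, weight 5, w·C = 255
Ticket 5: finishes 66, weight 6, w·C = 396
Ticket 2: finishes 71, weight 1, w·C = 71
Ticket 3: finishes 82, weight 2, w·C = 164
Sum = 72+256+184+697+255+396+71+164 = 2095.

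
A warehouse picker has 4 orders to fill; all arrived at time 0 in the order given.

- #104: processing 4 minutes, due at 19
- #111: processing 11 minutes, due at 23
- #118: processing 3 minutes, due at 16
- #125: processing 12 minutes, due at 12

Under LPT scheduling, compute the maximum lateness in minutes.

14

LPT (decreasing processing time): #125 #111 #104 #118.
#125: 0→12, due 12, lateness 0
#111: 12→23, due 23, lateness 0
#104: 23→27, due 19, lateness 8
#118: 27→30, due 16, lateness 14
Maximum = 14.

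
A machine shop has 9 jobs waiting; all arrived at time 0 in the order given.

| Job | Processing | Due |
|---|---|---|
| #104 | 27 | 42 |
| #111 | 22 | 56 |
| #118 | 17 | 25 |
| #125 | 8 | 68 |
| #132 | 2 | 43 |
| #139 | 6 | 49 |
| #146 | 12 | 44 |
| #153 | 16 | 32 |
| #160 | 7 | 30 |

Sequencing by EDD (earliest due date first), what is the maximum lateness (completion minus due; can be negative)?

53

EDD (increasing due date): #118 #160 #153 #104 #132 #146 #139 #111 #125.
#118: 0→17, due 25, lateness -8
#160: 17→24, due 30, lateness -6
#153: 24→40, due 32, lateness 8
#104: 40→67, due 42, lateness 25
#132: 67→69, due 43, lateness 26
#146: 69→81, due 44, lateness 37
#139: 81→87, due 49, lateness 38
#111: 87→109, due 56, lateness 53
#125: 109→117, due 68, lateness 49
Maximum = 53.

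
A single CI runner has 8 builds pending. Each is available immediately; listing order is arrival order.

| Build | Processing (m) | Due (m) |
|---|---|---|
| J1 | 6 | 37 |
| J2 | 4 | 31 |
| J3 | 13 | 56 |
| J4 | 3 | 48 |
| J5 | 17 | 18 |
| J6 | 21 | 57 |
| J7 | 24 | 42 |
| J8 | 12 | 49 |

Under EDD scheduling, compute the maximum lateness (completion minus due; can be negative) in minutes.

EDD (increasing due date): J5 J2 J1 J7 J4 J8 J3 J6.
J5: 0→17, due 18, lateness -1
J2: 17→21, due 31, lateness -10
J1: 21→27, due 37, lateness -10
J7: 27→51, due 42, lateness 9
J4: 51→54, due 48, lateness 6
J8: 54→66, due 49, lateness 17
J3: 66→79, due 56, lateness 23
J6: 79→100, due 57, lateness 43
Maximum = 43.

43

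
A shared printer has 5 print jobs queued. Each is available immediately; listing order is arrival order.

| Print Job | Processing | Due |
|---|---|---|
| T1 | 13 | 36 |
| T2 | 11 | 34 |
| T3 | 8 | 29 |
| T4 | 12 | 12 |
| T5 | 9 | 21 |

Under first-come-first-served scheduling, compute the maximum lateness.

32

FIFO (arrival order): T1 T2 T3 T4 T5.
T1: 0→13, due 36, lateness -23
T2: 13→24, due 34, lateness -10
T3: 24→32, due 29, lateness 3
T4: 32→44, due 12, lateness 32
T5: 44→53, due 21, lateness 32
Maximum = 32.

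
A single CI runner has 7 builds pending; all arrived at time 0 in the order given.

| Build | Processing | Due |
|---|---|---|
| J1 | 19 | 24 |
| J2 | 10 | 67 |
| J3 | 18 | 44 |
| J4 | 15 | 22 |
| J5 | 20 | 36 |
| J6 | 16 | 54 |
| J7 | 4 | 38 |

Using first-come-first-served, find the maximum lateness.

64

FIFO (arrival order): J1 J2 J3 J4 J5 J6 J7.
J1: 0→19, due 24, lateness -5
J2: 19→29, due 67, lateness -38
J3: 29→47, due 44, lateness 3
J4: 47→62, due 22, lateness 40
J5: 62→82, due 36, lateness 46
J6: 82→98, due 54, lateness 44
J7: 98→102, due 38, lateness 64
Maximum = 64.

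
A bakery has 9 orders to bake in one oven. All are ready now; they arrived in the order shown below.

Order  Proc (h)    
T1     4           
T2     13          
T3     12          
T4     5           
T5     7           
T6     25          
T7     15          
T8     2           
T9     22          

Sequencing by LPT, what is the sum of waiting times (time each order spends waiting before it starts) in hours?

LPT (decreasing processing time): T6 T9 T7 T2 T3 T5 T4 T1 T8.
T6: waits 0, runs 0→25
T9: waits 25, runs 25→47
T7: waits 47, runs 47→62
T2: waits 62, runs 62→75
T3: waits 75, runs 75→87
T5: waits 87, runs 87→94
T4: waits 94, runs 94→99
T1: waits 99, runs 99→103
T8: waits 103, runs 103→105
Sum = 0+25+47+62+75+87+94+99+103 = 592.

592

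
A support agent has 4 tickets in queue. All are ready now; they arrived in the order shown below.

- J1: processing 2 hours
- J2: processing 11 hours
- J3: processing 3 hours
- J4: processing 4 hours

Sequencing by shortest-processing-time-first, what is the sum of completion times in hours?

36

SPT (increasing processing time): J1 J3 J4 J2.
J1: 0→2
J3: 2→5
J4: 5→9
J2: 9→20
Sum = 2+5+9+20 = 36.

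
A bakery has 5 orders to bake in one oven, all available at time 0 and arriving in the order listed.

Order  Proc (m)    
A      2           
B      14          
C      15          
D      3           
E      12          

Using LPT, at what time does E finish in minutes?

41

LPT (decreasing processing time): C B E D A.
C: 0→15
B: 15→29
E: 29→41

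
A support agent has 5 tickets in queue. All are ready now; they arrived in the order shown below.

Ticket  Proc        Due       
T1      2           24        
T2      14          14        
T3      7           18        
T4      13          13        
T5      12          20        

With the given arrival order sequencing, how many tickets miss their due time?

FIFO (arrival order): T1 T2 T3 T4 T5.
T1: 0→2, due 24, tardiness 0
T2: 2→16, due 14, tardiness 2
T3: 16→23, due 18, tardiness 5
T4: 23→36, due 13, tardiness 23
T5: 36→48, due 20, tardiness 28
Late tickets: 4.

4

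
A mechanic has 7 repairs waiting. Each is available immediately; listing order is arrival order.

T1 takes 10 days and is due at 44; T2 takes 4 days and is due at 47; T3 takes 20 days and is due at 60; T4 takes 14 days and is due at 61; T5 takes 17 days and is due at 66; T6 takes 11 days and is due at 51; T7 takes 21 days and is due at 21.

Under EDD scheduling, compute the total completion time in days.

376

EDD (increasing due date): T7 T1 T2 T6 T3 T4 T5.
T7: 0→21
T1: 21→31
T2: 31→35
T6: 35→46
T3: 46→66
T4: 66→80
T5: 80→97
Sum = 21+31+35+46+66+80+97 = 376.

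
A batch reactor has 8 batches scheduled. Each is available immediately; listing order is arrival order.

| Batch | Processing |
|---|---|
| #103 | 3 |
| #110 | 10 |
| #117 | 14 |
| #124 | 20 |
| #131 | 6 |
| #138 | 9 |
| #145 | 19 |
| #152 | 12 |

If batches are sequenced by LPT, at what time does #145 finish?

LPT (decreasing processing time): #124 #145 #117 #152 #110 #138 #131 #103.
#124: 0→20
#145: 20→39

39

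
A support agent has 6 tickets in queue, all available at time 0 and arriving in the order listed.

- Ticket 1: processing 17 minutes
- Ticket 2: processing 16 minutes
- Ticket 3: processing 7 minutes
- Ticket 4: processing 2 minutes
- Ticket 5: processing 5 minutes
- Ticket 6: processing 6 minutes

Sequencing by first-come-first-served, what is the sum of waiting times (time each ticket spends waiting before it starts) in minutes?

179

FIFO (arrival order): Ticket 1 Ticket 2 Ticket 3 Ticket 4 Ticket 5 Ticket 6.
Ticket 1: waits 0, runs 0→17
Ticket 2: waits 17, runs 17→33
Ticket 3: waits 33, runs 33→40
Ticket 4: waits 40, runs 40→42
Ticket 5: waits 42, runs 42→47
Ticket 6: waits 47, runs 47→53
Sum = 0+17+33+40+42+47 = 179.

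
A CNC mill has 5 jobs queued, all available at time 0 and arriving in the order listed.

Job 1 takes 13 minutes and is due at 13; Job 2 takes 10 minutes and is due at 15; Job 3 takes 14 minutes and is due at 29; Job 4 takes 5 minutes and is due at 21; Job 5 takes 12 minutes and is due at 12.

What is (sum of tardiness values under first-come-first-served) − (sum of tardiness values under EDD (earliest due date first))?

FIFO (arrival order): Job 1 Job 2 Job 3 Job 4 Job 5.
Job 1: 0→13, due 13, tardiness 0
Job 2: 13→23, due 15, tardiness 8
Job 3: 23→37, due 29, tardiness 8
Job 4: 37→42, due 21, tardiness 21
Job 5: 42→54, due 12, tardiness 42
Sum = 0+8+8+21+42 = 79.
EDD (increasing due date): Job 5 Job 1 Job 2 Job 4 Job 3.
Job 5: 0→12, due 12, tardiness 0
Job 1: 12→25, due 13, tardiness 12
Job 2: 25→35, due 15, tardiness 20
Job 4: 35→40, due 21, tardiness 19
Job 3: 40→54, due 29, tardiness 25
Sum = 0+12+20+19+25 = 76.
Difference = 79 − 76 = 3.

3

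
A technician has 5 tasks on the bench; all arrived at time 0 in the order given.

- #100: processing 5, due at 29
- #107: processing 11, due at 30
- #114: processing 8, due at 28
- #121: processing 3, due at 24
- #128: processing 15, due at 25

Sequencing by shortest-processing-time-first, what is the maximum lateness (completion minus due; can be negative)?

17

SPT (increasing processing time): #121 #100 #114 #107 #128.
#121: 0→3, due 24, lateness -21
#100: 3→8, due 29, lateness -21
#114: 8→16, due 28, lateness -12
#107: 16→27, due 30, lateness -3
#128: 27→42, due 25, lateness 17
Maximum = 17.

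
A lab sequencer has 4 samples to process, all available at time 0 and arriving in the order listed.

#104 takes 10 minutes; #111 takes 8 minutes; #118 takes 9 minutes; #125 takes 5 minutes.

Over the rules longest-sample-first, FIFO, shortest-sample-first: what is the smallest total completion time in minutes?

72

LPT (decreasing processing time): #104 #118 #111 #125.
#104: 0→10
#118: 10→19
#111: 19→27
#125: 27→32
Sum = 10+19+27+32 = 88.
FIFO (arrival order): #104 #111 #118 #125.
#104: 0→10
#111: 10→18
#118: 18→27
#125: 27→32
Sum = 10+18+27+32 = 87.
SPT (increasing processing time): #125 #111 #118 #104.
#125: 0→5
#111: 5→13
#118: 13→22
#104: 22→32
Sum = 5+13+22+32 = 72.
LPT 88, FIFO 87, SPT 72 → minimum 72.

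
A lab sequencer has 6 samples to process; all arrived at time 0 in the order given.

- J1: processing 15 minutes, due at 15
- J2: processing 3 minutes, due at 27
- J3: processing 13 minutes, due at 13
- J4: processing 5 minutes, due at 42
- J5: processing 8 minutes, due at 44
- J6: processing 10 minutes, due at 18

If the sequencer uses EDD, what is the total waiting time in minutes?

EDD (increasing due date): J3 J1 J6 J2 J4 J5.
J3: waits 0, runs 0→13
J1: waits 13, runs 13→28
J6: waits 28, runs 28→38
J2: waits 38, runs 38→41
J4: waits 41, runs 41→46
J5: waits 46, runs 46→54
Sum = 0+13+28+38+41+46 = 166.

166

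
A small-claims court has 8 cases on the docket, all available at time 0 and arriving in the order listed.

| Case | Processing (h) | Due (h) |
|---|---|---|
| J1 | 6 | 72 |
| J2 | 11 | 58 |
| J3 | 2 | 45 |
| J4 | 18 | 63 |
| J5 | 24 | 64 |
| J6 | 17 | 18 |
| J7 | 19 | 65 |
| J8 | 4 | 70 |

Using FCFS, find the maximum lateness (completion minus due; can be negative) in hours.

FIFO (arrival order): J1 J2 J3 J4 J5 J6 J7 J8.
J1: 0→6, due 72, lateness -66
J2: 6→17, due 58, lateness -41
J3: 17→19, due 45, lateness -26
J4: 19→37, due 63, lateness -26
J5: 37→61, due 64, lateness -3
J6: 61→78, due 18, lateness 60
J7: 78→97, due 65, lateness 32
J8: 97→101, due 70, lateness 31
Maximum = 60.

60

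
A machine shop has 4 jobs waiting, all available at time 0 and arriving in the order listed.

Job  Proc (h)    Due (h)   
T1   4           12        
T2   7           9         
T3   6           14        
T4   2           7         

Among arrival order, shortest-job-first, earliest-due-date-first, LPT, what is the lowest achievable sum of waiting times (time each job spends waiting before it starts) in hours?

FIFO (arrival order): T1 T2 T3 T4.
T1: waits 0, runs 0→4
T2: waits 4, runs 4→11
T3: waits 11, runs 11→17
T4: waits 17, runs 17→19
Sum = 0+4+11+17 = 32.
SPT (increasing processing time): T4 T1 T3 T2.
T4: waits 0, runs 0→2
T1: waits 2, runs 2→6
T3: waits 6, runs 6→12
T2: waits 12, runs 12→19
Sum = 0+2+6+12 = 20.
EDD (increasing due date): T4 T2 T1 T3.
T4: waits 0, runs 0→2
T2: waits 2, runs 2→9
T1: waits 9, runs 9→13
T3: waits 13, runs 13→19
Sum = 0+2+9+13 = 24.
LPT (decreasing processing time): T2 T3 T1 T4.
T2: waits 0, runs 0→7
T3: waits 7, runs 7→13
T1: waits 13, runs 13→17
T4: waits 17, runs 17→19
Sum = 0+7+13+17 = 37.
FIFO 32, SPT 20, EDD 24, LPT 37 → minimum 20.

20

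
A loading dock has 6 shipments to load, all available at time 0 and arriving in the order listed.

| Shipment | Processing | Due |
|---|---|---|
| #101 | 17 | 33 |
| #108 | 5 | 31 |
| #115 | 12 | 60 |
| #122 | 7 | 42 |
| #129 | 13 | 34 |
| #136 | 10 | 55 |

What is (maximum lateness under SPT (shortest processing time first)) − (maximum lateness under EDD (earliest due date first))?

SPT (increasing processing time): #108 #122 #136 #115 #129 #101.
#108: 0→5, due 31, lateness -26
#122: 5→12, due 42, lateness -30
#136: 12→22, due 55, lateness -33
#115: 22→34, due 60, lateness -26
#129: 34→47, due 34, lateness 13
#101: 47→64, due 33, lateness 31
Maximum = 31.
EDD (increasing due date): #108 #101 #129 #122 #136 #115.
#108: 0→5, due 31, lateness -26
#101: 5→22, due 33, lateness -11
#129: 22→35, due 34, lateness 1
#122: 35→42, due 42, lateness 0
#136: 42→52, due 55, lateness -3
#115: 52→64, due 60, lateness 4
Maximum = 4.
Difference = 31 − 4 = 27.

27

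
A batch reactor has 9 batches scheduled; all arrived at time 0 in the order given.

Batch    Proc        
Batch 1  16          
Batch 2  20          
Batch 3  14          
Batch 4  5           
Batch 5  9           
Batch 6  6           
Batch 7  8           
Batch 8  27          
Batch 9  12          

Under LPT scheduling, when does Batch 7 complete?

LPT (decreasing processing time): Batch 8 Batch 2 Batch 1 Batch 3 Batch 9 Batch 5 Batch 7 Batch 6 Batch 4.
Batch 8: 0→27
Batch 2: 27→47
Batch 1: 47→63
Batch 3: 63→77
Batch 9: 77→89
Batch 5: 89→98
Batch 7: 98→106

106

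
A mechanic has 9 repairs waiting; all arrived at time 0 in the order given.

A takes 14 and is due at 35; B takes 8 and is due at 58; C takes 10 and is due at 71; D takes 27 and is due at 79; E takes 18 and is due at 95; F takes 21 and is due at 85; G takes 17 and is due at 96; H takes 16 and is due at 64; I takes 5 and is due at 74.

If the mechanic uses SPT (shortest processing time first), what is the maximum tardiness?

57

SPT (increasing processing time): I B C A H G E F D.
I: 0→5, due 74, tardiness 0
B: 5→13, due 58, tardiness 0
C: 13→23, due 71, tardiness 0
A: 23→37, due 35, tardiness 2
H: 37→53, due 64, tardiness 0
G: 53→70, due 96, tardiness 0
E: 70→88, due 95, tardiness 0
F: 88→109, due 85, tardiness 24
D: 109→136, due 79, tardiness 57
Maximum = 57.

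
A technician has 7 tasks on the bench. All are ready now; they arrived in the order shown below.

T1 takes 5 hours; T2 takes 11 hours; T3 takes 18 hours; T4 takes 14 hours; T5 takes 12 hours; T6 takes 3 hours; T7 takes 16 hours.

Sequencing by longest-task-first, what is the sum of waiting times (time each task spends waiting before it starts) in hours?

LPT (decreasing processing time): T3 T7 T4 T5 T2 T1 T6.
T3: waits 0, runs 0→18
T7: waits 18, runs 18→34
T4: waits 34, runs 34→48
T5: waits 48, runs 48→60
T2: waits 60, runs 60→71
T1: waits 71, runs 71→76
T6: waits 76, runs 76→79
Sum = 0+18+34+48+60+71+76 = 307.

307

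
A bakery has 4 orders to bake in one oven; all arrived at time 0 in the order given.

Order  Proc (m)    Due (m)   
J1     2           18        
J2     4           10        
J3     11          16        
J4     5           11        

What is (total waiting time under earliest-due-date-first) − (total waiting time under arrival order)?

EDD (increasing due date): J2 J4 J3 J1.
J2: waits 0, runs 0→4
J4: waits 4, runs 4→9
J3: waits 9, runs 9→20
J1: waits 20, runs 20→22
Sum = 0+4+9+20 = 33.
FIFO (arrival order): J1 J2 J3 J4.
J1: waits 0, runs 0→2
J2: waits 2, runs 2→6
J3: waits 6, runs 6→17
J4: waits 17, runs 17→22
Sum = 0+2+6+17 = 25.
Difference = 33 − 25 = 8.

8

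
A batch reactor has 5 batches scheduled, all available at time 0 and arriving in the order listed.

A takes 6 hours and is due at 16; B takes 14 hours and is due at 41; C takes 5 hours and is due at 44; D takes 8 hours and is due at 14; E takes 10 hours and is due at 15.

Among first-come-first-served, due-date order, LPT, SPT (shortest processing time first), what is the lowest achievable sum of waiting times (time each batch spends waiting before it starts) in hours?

64

FIFO (arrival order): A B C D E.
A: waits 0, runs 0→6
B: waits 6, runs 6→20
C: waits 20, runs 20→25
D: waits 25, runs 25→33
E: waits 33, runs 33→43
Sum = 0+6+20+25+33 = 84.
EDD (increasing due date): D E A B C.
D: waits 0, runs 0→8
E: waits 8, runs 8→18
A: waits 18, runs 18→24
B: waits 24, runs 24→38
C: waits 38, runs 38→43
Sum = 0+8+18+24+38 = 88.
LPT (decreasing processing time): B E D A C.
B: waits 0, runs 0→14
E: waits 14, runs 14→24
D: waits 24, runs 24→32
A: waits 32, runs 32→38
C: waits 38, runs 38→43
Sum = 0+14+24+32+38 = 108.
SPT (increasing processing time): C A D E B.
C: waits 0, runs 0→5
A: waits 5, runs 5→11
D: waits 11, runs 11→19
E: waits 19, runs 19→29
B: waits 29, runs 29→43
Sum = 0+5+11+19+29 = 64.
FIFO 84, EDD 88, LPT 108, SPT 64 → minimum 64.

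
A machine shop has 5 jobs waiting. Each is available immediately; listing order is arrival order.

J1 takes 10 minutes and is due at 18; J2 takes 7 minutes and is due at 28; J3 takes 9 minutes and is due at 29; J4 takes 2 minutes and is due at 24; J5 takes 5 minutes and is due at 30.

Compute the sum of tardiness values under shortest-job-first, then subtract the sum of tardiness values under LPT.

SPT (increasing processing time): J4 J5 J2 J3 J1.
J4: 0→2, due 24, tardiness 0
J5: 2→7, due 30, tardiness 0
J2: 7→14, due 28, tardiness 0
J3: 14→23, due 29, tardiness 0
J1: 23→33, due 18, tardiness 15
Sum = 0+0+0+0+15 = 15.
LPT (decreasing processing time): J1 J3 J2 J5 J4.
J1: 0→10, due 18, tardiness 0
J3: 10→19, due 29, tardiness 0
J2: 19→26, due 28, tardiness 0
J5: 26→31, due 30, tardiness 1
J4: 31→33, due 24, tardiness 9
Sum = 0+0+0+1+9 = 10.
Difference = 15 − 10 = 5.

5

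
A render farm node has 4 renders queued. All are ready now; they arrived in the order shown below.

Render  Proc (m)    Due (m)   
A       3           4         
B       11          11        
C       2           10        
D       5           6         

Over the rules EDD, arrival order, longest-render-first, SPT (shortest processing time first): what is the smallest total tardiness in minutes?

EDD (increasing due date): A D C B.
A: 0→3, due 4, tardiness 0
D: 3→8, due 6, tardiness 2
C: 8→10, due 10, tardiness 0
B: 10→21, due 11, tardiness 10
Sum = 0+2+0+10 = 12.
FIFO (arrival order): A B C D.
A: 0→3, due 4, tardiness 0
B: 3→14, due 11, tardiness 3
C: 14→16, due 10, tardiness 6
D: 16→21, due 6, tardiness 15
Sum = 0+3+6+15 = 24.
LPT (decreasing processing time): B D A C.
B: 0→11, due 11, tardiness 0
D: 11→16, due 6, tardiness 10
A: 16→19, due 4, tardiness 15
C: 19→21, due 10, tardiness 11
Sum = 0+10+15+11 = 36.
SPT (increasing processing time): C A D B.
C: 0→2, due 10, tardiness 0
A: 2→5, due 4, tardiness 1
D: 5→10, due 6, tardiness 4
B: 10→21, due 11, tardiness 10
Sum = 0+1+4+10 = 15.
EDD 12, FIFO 24, LPT 36, SPT 15 → minimum 12.

12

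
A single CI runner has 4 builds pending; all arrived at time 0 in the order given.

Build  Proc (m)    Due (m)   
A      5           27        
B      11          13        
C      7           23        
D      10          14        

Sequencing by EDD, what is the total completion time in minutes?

EDD (increasing due date): B D C A.
B: 0→11
D: 11→21
C: 21→28
A: 28→33
Sum = 11+21+28+33 = 93.

93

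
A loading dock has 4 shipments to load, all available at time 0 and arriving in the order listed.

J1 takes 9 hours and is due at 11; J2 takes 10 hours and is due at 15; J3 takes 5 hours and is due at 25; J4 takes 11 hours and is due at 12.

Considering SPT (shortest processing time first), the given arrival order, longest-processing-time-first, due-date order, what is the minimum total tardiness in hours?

SPT (increasing processing time): J3 J1 J2 J4.
J3: 0→5, due 25, tardiness 0
J1: 5→14, due 11, tardiness 3
J2: 14→24, due 15, tardiness 9
J4: 24→35, due 12, tardiness 23
Sum = 0+3+9+23 = 35.
FIFO (arrival order): J1 J2 J3 J4.
J1: 0→9, due 11, tardiness 0
J2: 9→19, due 15, tardiness 4
J3: 19→24, due 25, tardiness 0
J4: 24→35, due 12, tardiness 23
Sum = 0+4+0+23 = 27.
LPT (decreasing processing time): J4 J2 J1 J3.
J4: 0→11, due 12, tardiness 0
J2: 11→21, due 15, tardiness 6
J1: 21→30, due 11, tardiness 19
J3: 30→35, due 25, tardiness 10
Sum = 0+6+19+10 = 35.
EDD (increasing due date): J1 J4 J2 J3.
J1: 0→9, due 11, tardiness 0
J4: 9→20, due 12, tardiness 8
J2: 20→30, due 15, tardiness 15
J3: 30→35, due 25, tardiness 10
Sum = 0+8+15+10 = 33.
SPT 35, FIFO 27, LPT 35, EDD 33 → minimum 27.

27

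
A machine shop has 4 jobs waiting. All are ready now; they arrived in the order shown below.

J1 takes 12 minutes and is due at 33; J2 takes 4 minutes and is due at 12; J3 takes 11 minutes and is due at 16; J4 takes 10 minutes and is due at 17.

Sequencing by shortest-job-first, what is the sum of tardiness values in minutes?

13

SPT (increasing processing time): J2 J4 J3 J1.
J2: 0→4, due 12, tardiness 0
J4: 4→14, due 17, tardiness 0
J3: 14→25, due 16, tardiness 9
J1: 25→37, due 33, tardiness 4
Sum = 0+0+9+4 = 13.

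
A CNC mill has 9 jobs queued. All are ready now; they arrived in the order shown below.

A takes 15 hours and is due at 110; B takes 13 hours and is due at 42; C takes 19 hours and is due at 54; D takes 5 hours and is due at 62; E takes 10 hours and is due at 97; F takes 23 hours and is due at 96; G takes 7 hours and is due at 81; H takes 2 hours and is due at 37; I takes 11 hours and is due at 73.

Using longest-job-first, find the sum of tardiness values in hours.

LPT (decreasing processing time): F C A B I E G D H.
F: 0→23, due 96, tardiness 0
C: 23→42, due 54, tardiness 0
A: 42→57, due 110, tardiness 0
B: 57→70, due 42, tardiness 28
I: 70→81, due 73, tardiness 8
E: 81→91, due 97, tardiness 0
G: 91→98, due 81, tardiness 17
D: 98→103, due 62, tardiness 41
H: 103→105, due 37, tardiness 68
Sum = 0+0+0+28+8+0+17+41+68 = 162.

162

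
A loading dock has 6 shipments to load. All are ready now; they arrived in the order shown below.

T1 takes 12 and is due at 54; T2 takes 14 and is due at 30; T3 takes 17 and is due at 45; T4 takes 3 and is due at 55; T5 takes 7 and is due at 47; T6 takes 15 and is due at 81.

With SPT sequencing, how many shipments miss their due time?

2

SPT (increasing processing time): T4 T5 T1 T2 T6 T3.
T4: 0→3, due 55, tardiness 0
T5: 3→10, due 47, tardiness 0
T1: 10→22, due 54, tardiness 0
T2: 22→36, due 30, tardiness 6
T6: 36→51, due 81, tardiness 0
T3: 51→68, due 45, tardiness 23
Late shipments: 2.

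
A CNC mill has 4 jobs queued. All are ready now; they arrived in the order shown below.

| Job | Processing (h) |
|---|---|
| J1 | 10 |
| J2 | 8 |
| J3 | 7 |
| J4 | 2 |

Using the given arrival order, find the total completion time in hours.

FIFO (arrival order): J1 J2 J3 J4.
J1: 0→10
J2: 10→18
J3: 18→25
J4: 25→27
Sum = 10+18+25+27 = 80.

80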